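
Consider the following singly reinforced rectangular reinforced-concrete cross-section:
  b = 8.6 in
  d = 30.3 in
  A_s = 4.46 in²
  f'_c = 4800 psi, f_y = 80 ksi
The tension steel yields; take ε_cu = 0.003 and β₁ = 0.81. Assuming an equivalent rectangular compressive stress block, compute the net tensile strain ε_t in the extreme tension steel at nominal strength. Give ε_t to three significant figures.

ε_t ≈ 0.00424

a = A_s f_y/(0.85 f'_c b) = 10.169 in.
β₁ = 0.81, so c = a/β₁ = 10.169/0.81 = 12.554 in.
From the linear strain diagram with ε_cu = 0.003: ε_t = 0.003 (d − c)/c = 0.003 × (30.3 − 12.554)/12.554 = 0.00424.
ε_t is between 0.004 and 0.005 — transition zone.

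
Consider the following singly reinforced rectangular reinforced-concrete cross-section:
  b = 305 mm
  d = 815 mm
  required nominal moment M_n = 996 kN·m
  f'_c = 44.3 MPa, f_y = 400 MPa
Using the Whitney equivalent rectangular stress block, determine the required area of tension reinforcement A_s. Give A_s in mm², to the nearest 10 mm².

A_s ≈ 3290 mm²

With M_n = 0.85 f'_c a b (d − a/2), solve the quadratic for a:
a = d − √(d² − 2M_n/(0.85 f'_c b)) = 815 − √(815² − 2 × 996×10⁶/(0.85 × 44.3 × 305)) = 114.44 mm.
A_s = 0.85 f'_c a b / f_y = 0.85 × 44.3 × 114.44 × 305 / 400 = 3285.8 mm².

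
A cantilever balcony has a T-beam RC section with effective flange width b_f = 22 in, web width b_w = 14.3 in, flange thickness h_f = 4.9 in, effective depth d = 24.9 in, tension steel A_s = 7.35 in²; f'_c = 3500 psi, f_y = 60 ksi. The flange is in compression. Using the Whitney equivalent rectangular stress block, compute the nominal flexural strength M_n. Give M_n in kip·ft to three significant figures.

M_n ≈ 786 kip·ft

Tension: T = A_s f_y = 7.35 × 60 = 441 kips.
Try a within the flange: a = T/(0.85 f'_c b_f) = 441/(0.85 × 3.5 × 22) = 6.738 in.
a = 6.738 > h_f = 4.9 in: the block extends into the web. Split into flange-overhang and web parts.
C_f = 0.85 f'_c (b_f − b_w) h_f = 0.85 × 3.5 × (22 − 14.3) × 4.9 = 112.2 kips.
Remaining web compression depth: a_w = (T − C_f)/(0.85 f'_c b_w) = (441 − 112.2)/(0.85 × 3.5 × 14.3) = 7.729 in.
M_n = C_f(d − h_f/2) + (T − C_f)(d − a_w/2) = 112.2 × (24.9 − 2.45) + 328.8 × (24.9 − 3.8645) = 2518.9 + 6916.5 = 9435.4 kip·in.
M_n = 9435.4/12 = 786.28 kip·ft.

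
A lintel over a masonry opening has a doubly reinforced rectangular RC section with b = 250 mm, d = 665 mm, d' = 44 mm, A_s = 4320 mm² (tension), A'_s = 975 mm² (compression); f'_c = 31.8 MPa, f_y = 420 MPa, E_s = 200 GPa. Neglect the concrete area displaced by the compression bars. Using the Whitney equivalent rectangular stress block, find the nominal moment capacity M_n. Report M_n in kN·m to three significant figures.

M_n ≈ 1040 kN·m

Assume both tension and compression steel yield.
Net tension couple steel: A_s − A'_s = 3345 mm².
a = (A_s − A'_s) f_y / (0.85 f'_c b) = 1404900/(0.85 × 31.8 × 250) = 207.90 mm.
c = a/β₁ = 207.90/0.823 = 252.61 mm; ε'_s = 0.003(c − d')/c = 0.0025 ≥ f_y/E_s = 0.0021, so compression steel does yield.
M_n = (A_s − A'_s) f_y (d − a/2) + A'_s f_y (d − d') = [1404900 × (665 − 103.95) + 409500 × (665 − 44)] × 10⁻⁶ = 788.22 + 254.30 = 1042.52 kN·m.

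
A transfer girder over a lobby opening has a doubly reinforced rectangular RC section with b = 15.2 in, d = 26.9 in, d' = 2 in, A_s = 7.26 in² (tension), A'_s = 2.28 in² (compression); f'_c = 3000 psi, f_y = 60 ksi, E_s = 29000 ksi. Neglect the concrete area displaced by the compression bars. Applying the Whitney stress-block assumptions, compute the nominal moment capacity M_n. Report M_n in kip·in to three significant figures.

M_n ≈ 10300 kip·in

Assume both steels yield.
a = (A_s − A'_s) f_y/(0.85 f'_c b) = (7.26 − 2.28) × 60/(0.85 × 3 × 15.2) = 7.709 in.
c = a/β₁ = 7.709/0.85 = 9.069 in; ε'_s = 0.003(c − d')/c = 0.0023 ≥ ε_y = 0.0021, so the compression steel yields.
M_n = (A_s − A'_s) f_y (d − a/2) + A'_s f_y (d − d') = 298.8 × (26.9 − 3.8545) + 136.8 × (26.9 − 2) = 6886.0 + 3406.3 = 10292.3 kip·in.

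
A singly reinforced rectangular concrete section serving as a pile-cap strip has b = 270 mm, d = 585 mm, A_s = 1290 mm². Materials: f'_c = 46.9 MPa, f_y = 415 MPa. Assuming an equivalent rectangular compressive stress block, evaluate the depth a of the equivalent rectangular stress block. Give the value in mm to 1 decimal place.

a ≈ 49.7 mm

T = A_s f_y = 1290 × 415 = 535350 N = 535.35 kN.
Setting C = 0.85 f'_c a b equal to T: a = 535350/(0.85 × 46.9 × 270) = 49.7 mm.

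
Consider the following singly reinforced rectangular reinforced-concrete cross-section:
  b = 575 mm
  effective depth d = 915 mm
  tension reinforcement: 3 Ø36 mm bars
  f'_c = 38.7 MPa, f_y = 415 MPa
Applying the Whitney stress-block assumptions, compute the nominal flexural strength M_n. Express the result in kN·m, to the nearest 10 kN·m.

A_s = 3 × 1018 = 3054 mm².
T = A_s f_y = 3054 × 415 = 1267410 N = 1267.41 kN.
From C = T: a = T/(0.85 f'_c b) = 1267410/(0.85 × 38.7 × 575) = 67.01 mm.
M_n = T(d − a/2) = 1267.41 kN × (915 − 33.505) mm = 1117.22 kN·m.

M_n ≈ 1120 kN·m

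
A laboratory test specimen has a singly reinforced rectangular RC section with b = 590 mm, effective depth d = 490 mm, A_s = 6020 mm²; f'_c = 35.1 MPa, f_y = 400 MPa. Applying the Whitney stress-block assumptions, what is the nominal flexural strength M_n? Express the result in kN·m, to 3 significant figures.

M_n ≈ 1020 kN·m

T = A_s f_y = 6020 × 400 = 2408000 N = 2408 kN.
From C = T: a = T/(0.85 f'_c b) = 2408000/(0.85 × 35.1 × 590) = 136.80 mm.
M_n = T(d − a/2) = 2408 kN × (490 − 68.4) mm = 1015.21 kN·m.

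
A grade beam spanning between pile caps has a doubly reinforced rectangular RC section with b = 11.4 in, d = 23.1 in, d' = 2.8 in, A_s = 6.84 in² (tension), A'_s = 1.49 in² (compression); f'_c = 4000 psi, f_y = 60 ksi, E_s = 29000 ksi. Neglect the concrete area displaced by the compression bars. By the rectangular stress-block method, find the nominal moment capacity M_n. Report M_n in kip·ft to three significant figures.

M_n ≈ 658 kip·ft

Assume both steels yield.
a = (A_s − A'_s) f_y/(0.85 f'_c b) = (6.84 − 1.49) × 60/(0.85 × 4 × 11.4) = 8.282 in.
c = a/β₁ = 8.282/0.85 = 9.744 in; ε'_s = 0.003(c − d')/c = 0.0021 ≥ ε_y = 0.0021, so the compression steel yields.
M_n = (A_s − A'_s) f_y (d − a/2) + A'_s f_y (d − d') = 321 × (23.1 − 4.141) + 89.4 × (23.1 − 2.8) = 6085.8 + 1814.8 = 7900.6 kip·in = 7900.6/12 = 658.38 kip·ft.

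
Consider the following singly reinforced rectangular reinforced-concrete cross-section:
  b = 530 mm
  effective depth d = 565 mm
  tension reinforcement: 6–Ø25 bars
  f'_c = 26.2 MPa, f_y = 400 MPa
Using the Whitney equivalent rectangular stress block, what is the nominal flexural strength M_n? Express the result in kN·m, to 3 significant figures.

M_n ≈ 607 kN·m

A_s = 6 × 491 = 2946 mm².
T = A_s f_y = 2946 × 400 = 1178400 N = 1178.4 kN.
From C = T: a = T/(0.85 f'_c b) = 1178400/(0.85 × 26.2 × 530) = 99.84 mm.
M_n = T(d − a/2) = 1178.4 kN × (565 − 49.92) mm = 606.97 kN·m.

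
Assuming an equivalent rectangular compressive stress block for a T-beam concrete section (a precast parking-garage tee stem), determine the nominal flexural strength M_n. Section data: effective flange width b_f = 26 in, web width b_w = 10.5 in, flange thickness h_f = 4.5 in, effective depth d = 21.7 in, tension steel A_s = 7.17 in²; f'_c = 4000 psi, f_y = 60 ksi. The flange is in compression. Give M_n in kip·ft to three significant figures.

Tension: T = A_s f_y = 7.17 × 60 = 430.2 kips.
Try a within the flange: a = T/(0.85 f'_c b_f) = 430.2/(0.85 × 4 × 26) = 4.867 in.
a = 4.867 > h_f = 4.5 in: the block extends into the web. Split into flange-overhang and web parts.
C_f = 0.85 f'_c (b_f − b_w) h_f = 0.85 × 4 × (26 − 10.5) × 4.5 = 237.2 kips.
Remaining web compression depth: a_w = (T − C_f)/(0.85 f'_c b_w) = (430.2 − 237.2)/(0.85 × 4 × 10.5) = 5.406 in.
M_n = C_f(d − h_f/2) + (T − C_f)(d − a_w/2) = 237.2 × (21.7 − 2.25) + 193 × (21.7 − 2.703) = 4613.5 + 3666.4 = 8279.9 kip·in.
M_n = 8279.9/12 = 689.99 kip·ft.

M_n ≈ 690 kip·ft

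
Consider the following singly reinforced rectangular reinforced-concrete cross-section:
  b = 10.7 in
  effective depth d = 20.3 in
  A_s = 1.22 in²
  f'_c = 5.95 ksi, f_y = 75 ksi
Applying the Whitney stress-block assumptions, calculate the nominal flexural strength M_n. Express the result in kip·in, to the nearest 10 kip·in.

M_n ≈ 1780 kip·in

T = A_s f_y = 1.22 × 75 = 91.5 kips.
a = T/(0.85 f'_c b) = 91.5/(0.85 × 5.95 × 10.7) = 1.691 in.
M_n = T(d − a/2) = 91.5 × (20.3 − 0.8455) = 1780.1 kip·in.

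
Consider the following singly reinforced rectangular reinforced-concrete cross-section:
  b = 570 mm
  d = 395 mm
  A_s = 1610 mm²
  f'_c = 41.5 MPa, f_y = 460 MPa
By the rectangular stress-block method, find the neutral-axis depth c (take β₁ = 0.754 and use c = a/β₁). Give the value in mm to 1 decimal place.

T = A_s f_y = 1610 × 460 = 740600 N = 740.6 kN.
Setting C = 0.85 f'_c a b equal to T: a = 740600/(0.85 × 41.5 × 570) = 36.833 mm.
With β₁ = 0.754, c = a/β₁ = 36.833/0.754 = 48.9 mm.

c ≈ 48.9 mm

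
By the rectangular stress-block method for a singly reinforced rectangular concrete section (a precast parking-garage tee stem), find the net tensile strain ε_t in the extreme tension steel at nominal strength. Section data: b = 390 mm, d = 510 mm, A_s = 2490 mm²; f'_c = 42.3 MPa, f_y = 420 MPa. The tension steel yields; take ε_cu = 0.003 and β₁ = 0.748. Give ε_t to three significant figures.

ε_t ≈ 0.0123

a = A_s f_y/(0.85 f'_c b) = 74.58 mm.
β₁ = 0.748, so c = a/β₁ = 74.58/0.748 = 99.71 mm.
From the linear strain diagram with ε_cu = 0.003: ε_t = 0.003 (d − c)/c = 0.003 × (510 − 99.71)/99.71 = 0.0123.
Since ε_t ≥ 0.005, the section is tension-controlled.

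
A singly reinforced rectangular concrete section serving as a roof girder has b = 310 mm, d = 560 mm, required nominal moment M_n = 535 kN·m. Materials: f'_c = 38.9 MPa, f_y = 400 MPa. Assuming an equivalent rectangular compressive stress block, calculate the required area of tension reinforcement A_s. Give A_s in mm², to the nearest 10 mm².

With M_n = 0.85 f'_c a b (d − a/2), solve the quadratic for a:
a = d − √(d² − 2M_n/(0.85 f'_c b)) = 560 − √(560² − 2 × 535×10⁶/(0.85 × 38.9 × 310)) = 102.60 mm.
A_s = 0.85 f'_c a b / f_y = 0.85 × 38.9 × 102.60 × 310 / 400 = 2629.2 mm².

A_s ≈ 2630 mm²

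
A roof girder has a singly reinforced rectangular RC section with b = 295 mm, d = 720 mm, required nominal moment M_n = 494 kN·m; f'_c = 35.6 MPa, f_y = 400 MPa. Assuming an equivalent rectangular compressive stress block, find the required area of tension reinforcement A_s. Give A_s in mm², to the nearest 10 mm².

A_s ≈ 1820 mm²

With M_n = 0.85 f'_c a b (d − a/2), solve the quadratic for a:
a = d − √(d² − 2M_n/(0.85 f'_c b)) = 720 − √(720² − 2 × 494×10⁶/(0.85 × 35.6 × 295)) = 81.47 mm.
A_s = 0.85 f'_c a b / f_y = 0.85 × 35.6 × 81.47 × 295 / 400 = 1818.1 mm².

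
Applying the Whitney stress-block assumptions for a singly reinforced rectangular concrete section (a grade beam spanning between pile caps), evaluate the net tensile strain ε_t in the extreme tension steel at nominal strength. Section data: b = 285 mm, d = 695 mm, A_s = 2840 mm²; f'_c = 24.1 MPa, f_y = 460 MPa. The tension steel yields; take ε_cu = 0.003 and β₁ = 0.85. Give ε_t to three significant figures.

ε_t ≈ 0.00492

a = A_s f_y/(0.85 f'_c b) = 223.77 mm.
β₁ = 0.85, so c = a/β₁ = 223.77/0.85 = 263.26 mm.
From the linear strain diagram with ε_cu = 0.003: ε_t = 0.003 (d − c)/c = 0.003 × (695 − 263.26)/263.26 = 0.00492.
ε_t is between 0.004 and 0.005 — transition zone.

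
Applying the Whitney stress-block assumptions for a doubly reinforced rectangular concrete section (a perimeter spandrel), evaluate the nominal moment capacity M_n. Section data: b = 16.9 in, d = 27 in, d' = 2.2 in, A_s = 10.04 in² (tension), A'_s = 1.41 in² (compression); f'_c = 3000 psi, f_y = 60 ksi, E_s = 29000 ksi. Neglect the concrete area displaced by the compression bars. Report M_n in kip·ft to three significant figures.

M_n ≈ 1080 kip·ft

Assume both steels yield.
a = (A_s − A'_s) f_y/(0.85 f'_c b) = (10.04 − 1.41) × 60/(0.85 × 3 × 16.9) = 12.015 in.
c = a/β₁ = 12.015/0.85 = 14.135 in; ε'_s = 0.003(c − d')/c = 0.0025 ≥ ε_y = 0.0021, so the compression steel yields.
M_n = (A_s − A'_s) f_y (d − a/2) + A'_s f_y (d − d') = 517.8 × (27 − 6.0075) + 84.6 × (27 − 2.2) = 10869.9 + 2098.1 = 12968.0 kip·in = 12968.0/12 = 1080.67 kip·ft.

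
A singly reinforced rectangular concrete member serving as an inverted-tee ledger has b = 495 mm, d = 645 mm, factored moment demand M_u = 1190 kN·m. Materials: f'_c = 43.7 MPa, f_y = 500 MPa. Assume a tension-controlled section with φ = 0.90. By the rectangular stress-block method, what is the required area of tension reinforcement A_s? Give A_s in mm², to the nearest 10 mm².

M_n = M_u/φ = 1190/0.90 = 1322.22 kN·m.
With M_n = 0.85 f'_c a b (d − a/2), solve the quadratic for a:
a = d − √(d² − 2M_n/(0.85 f'_c b)) = 645 − √(645² − 2 × 1322.22×10⁶/(0.85 × 43.7 × 495)) = 123.27 mm.
A_s = 0.85 f'_c a b / f_y = 0.85 × 43.7 × 123.27 × 495 / 500 = 4533.1 mm².

A_s ≈ 4530 mm²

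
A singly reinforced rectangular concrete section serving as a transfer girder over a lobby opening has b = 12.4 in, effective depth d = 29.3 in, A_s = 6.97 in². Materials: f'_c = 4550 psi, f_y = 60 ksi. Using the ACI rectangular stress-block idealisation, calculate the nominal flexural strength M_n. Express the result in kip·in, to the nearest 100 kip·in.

M_n ≈ 10400 kip·in

T = A_s f_y = 6.97 × 60 = 418.2 kips.
a = T/(0.85 f'_c b) = 418.2/(0.85 × 4.55 × 12.4) = 8.720 in.
M_n = T(d − a/2) = 418.2 × (29.3 − 4.36) = 10429.9 kip·in.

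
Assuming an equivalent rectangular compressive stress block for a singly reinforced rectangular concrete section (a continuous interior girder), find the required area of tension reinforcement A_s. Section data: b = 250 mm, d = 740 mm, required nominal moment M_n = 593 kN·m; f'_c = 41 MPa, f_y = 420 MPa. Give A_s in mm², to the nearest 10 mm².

A_s ≈ 2040 mm²

With M_n = 0.85 f'_c a b (d − a/2), solve the quadratic for a:
a = d − √(d² − 2M_n/(0.85 f'_c b)) = 740 − √(740² − 2 × 593×10⁶/(0.85 × 41 × 250)) = 98.54 mm.
A_s = 0.85 f'_c a b / f_y = 0.85 × 41 × 98.54 × 250 / 420 = 2044.1 mm².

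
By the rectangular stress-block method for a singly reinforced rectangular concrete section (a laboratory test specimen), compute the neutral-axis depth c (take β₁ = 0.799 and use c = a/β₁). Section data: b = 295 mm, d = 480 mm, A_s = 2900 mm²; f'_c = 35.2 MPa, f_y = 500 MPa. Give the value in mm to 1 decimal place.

T = A_s f_y = 2900 × 500 = 1450000 N = 1450 kN.
Setting C = 0.85 f'_c a b equal to T: a = 1450000/(0.85 × 35.2 × 295) = 164.280 mm.
With β₁ = 0.799, c = a/β₁ = 164.280/0.799 = 205.6 mm.

c ≈ 205.6 mm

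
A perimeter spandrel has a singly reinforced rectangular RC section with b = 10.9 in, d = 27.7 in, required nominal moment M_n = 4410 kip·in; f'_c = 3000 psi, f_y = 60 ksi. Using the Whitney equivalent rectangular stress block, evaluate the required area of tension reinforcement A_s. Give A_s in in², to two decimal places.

From M_n = 0.85 f'_c a b (d − a/2):
a = d − √(d² − 2M_n/(0.85 f'_c b)) = 27.7 − √(27.7² − 2 × 4410/(0.85 × 3 × 10.9)) = 6.488 in.
A_s = 0.85 f'_c a b / f_y = 0.85 × 3 × 6.488 × 10.9 / 60 = 3.006 in².

A_s ≈ 3.01 in²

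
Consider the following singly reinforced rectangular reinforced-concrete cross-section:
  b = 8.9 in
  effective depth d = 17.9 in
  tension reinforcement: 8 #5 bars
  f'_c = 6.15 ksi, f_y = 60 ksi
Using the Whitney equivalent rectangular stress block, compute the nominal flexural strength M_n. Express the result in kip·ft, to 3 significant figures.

A_s = 8 × 0.31 = 2.48 in².
T = A_s f_y = 2.48 × 60 = 148.8 kips.
a = T/(0.85 f'_c b) = 148.8/(0.85 × 6.15 × 8.9) = 3.198 in.
M_n = T(d − a/2) = 148.8 × (17.9 − 1.599) = 2425.6 kip·in = 2425.6/12 = 202.13 kip·ft.

M_n ≈ 202 kip·ft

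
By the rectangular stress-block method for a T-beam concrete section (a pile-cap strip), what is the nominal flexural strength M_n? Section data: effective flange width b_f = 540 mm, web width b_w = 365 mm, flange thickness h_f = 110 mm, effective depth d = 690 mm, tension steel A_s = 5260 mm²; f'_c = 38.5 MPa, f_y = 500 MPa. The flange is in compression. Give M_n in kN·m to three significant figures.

Tension: T = A_s f_y = 5260 × 500 = 2630000 N.
Try a within the flange: a = T/(0.85 f'_c b_f) = 2630000/(0.85 × 38.5 × 540) = 148.83 mm.
a = 148.83 > h_f = 110 mm: the block extends into the web. Split into flange-overhang and web parts.
C_f = 0.85 f'_c (b_f − b_w) h_f = 0.85 × 38.5 × (540 − 365) × 110 = 629956 N.
Remaining web compression depth: a_w = (T − C_f)/(0.85 f'_c b_w) = (2630000 − 629956)/(0.85 × 38.5 × 365) = 167.44 mm.
M_n = C_f(d − h_f/2) + (T − C_f)(d − a_w/2) = 629956 × (690 − 55) + 2000044 × (690 − 83.72) = 400.02 + 1212.59 = 1612.61 × 10⁶ N·mm.
M_n = 1612.61 kN·m.

M_n ≈ 1610 kN·m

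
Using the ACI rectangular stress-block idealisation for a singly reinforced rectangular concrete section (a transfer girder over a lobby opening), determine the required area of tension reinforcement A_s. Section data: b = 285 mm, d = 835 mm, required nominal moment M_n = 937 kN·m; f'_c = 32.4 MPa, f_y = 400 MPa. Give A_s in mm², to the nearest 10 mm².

With M_n = 0.85 f'_c a b (d − a/2), solve the quadratic for a:
a = d − √(d² − 2M_n/(0.85 f'_c b)) = 835 − √(835² − 2 × 937×10⁶/(0.85 × 32.4 × 285)) = 157.90 mm.
A_s = 0.85 f'_c a b / f_y = 0.85 × 32.4 × 157.90 × 285 / 400 = 3098.4 mm².

A_s ≈ 3100 mm²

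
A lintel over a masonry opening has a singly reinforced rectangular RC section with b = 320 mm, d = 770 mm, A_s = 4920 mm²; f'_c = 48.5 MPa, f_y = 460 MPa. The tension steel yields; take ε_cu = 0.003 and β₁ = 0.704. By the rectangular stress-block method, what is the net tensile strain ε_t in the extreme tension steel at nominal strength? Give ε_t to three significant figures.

ε_t ≈ 0.00648

a = A_s f_y/(0.85 f'_c b) = 171.56 mm.
β₁ = 0.704, so c = a/β₁ = 171.56/0.704 = 243.69 mm.
From the linear strain diagram with ε_cu = 0.003: ε_t = 0.003 (d − c)/c = 0.003 × (770 − 243.69)/243.69 = 0.00648.
Since ε_t ≥ 0.005, the section is tension-controlled.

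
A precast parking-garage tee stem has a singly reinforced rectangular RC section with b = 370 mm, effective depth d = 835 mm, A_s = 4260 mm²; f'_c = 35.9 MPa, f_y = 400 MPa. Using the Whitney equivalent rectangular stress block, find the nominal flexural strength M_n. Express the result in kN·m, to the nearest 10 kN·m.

M_n ≈ 1290 kN·m

T = A_s f_y = 4260 × 400 = 1704000 N = 1704 kN.
From C = T: a = T/(0.85 f'_c b) = 1704000/(0.85 × 35.9 × 370) = 150.92 mm.
M_n = T(d − a/2) = 1704 kN × (835 − 75.46) mm = 1294.26 kN·m.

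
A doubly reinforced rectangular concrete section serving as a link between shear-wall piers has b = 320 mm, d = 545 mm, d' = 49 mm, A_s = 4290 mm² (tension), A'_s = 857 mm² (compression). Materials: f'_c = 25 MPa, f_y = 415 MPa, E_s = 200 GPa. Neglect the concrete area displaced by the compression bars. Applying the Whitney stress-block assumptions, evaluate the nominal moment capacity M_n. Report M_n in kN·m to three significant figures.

Assume both tension and compression steel yield.
Net tension couple steel: A_s − A'_s = 3433 mm².
a = (A_s − A'_s) f_y / (0.85 f'_c b) = 1424695/(0.85 × 25 × 320) = 209.51 mm.
c = a/β₁ = 209.51/0.85 = 246.48 mm; ε'_s = 0.003(c − d')/c = 0.0024 ≥ f_y/E_s = 0.0021, so compression steel does yield.
M_n = (A_s − A'_s) f_y (d − a/2) + A'_s f_y (d − d') = [1424695 × (545 − 104.755) + 355655 × (545 − 49)] × 10⁻⁶ = 627.21 + 176.40 = 803.61 kN·m.

M_n ≈ 804 kN·m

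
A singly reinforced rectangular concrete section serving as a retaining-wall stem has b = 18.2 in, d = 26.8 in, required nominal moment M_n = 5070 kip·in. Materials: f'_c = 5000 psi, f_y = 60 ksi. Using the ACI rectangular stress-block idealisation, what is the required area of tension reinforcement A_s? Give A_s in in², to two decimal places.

A_s ≈ 3.31 in²

From M_n = 0.85 f'_c a b (d − a/2):
a = d − √(d² − 2M_n/(0.85 f'_c b)) = 26.8 − √(26.8² − 2 × 5070/(0.85 × 5 × 18.2)) = 2.569 in.
A_s = 0.85 f'_c a b / f_y = 0.85 × 5 × 2.569 × 18.2 / 60 = 3.312 in².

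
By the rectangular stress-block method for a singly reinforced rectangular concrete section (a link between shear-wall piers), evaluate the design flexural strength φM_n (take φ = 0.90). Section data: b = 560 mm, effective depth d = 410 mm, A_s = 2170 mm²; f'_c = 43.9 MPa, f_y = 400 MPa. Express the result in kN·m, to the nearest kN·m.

φM_n ≈ 304 kN·m

T = A_s f_y = 2170 × 400 = 868000 N = 868 kN.
From C = T: a = T/(0.85 f'_c b) = 868000/(0.85 × 43.9 × 560) = 41.54 mm.
M_n = T(d − a/2) = 868 kN × (410 − 20.77) mm = 337.85 kN·m.
φM_n = 0.90 × 337.85 = 304.07 kN·m.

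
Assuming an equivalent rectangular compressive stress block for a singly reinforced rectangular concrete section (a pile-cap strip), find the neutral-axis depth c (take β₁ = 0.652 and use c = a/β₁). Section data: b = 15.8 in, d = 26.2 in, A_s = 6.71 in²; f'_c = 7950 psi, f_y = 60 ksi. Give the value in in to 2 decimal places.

T = A_s f_y = 6.71 × 60 = 402.6 kips.
a = T/(0.85 f'_c b) = 402.6/(0.85 × 7.95 × 15.8) = 3.7708 in.
With β₁ = 0.652, c = a/β₁ = 3.7708/0.652 = 5.78 in.

c ≈ 5.78 in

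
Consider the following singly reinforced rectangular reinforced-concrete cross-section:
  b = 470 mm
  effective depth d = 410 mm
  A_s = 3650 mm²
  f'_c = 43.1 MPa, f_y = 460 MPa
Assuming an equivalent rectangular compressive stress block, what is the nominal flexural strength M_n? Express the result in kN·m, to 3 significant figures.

M_n ≈ 607 kN·m

T = A_s f_y = 3650 × 460 = 1679000 N = 1679 kN.
From C = T: a = T/(0.85 f'_c b) = 1679000/(0.85 × 43.1 × 470) = 97.51 mm.
M_n = T(d − a/2) = 1679 kN × (410 − 48.755) mm = 606.53 kN·m.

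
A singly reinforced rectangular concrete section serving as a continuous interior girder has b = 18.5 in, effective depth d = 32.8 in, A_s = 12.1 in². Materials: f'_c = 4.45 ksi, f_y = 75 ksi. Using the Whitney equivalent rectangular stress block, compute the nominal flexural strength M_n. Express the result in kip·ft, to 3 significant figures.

M_n ≈ 1990 kip·ft

T = A_s f_y = 12.1 × 75 = 907.5 kips.
a = T/(0.85 f'_c b) = 907.5/(0.85 × 4.45 × 18.5) = 12.969 in.
M_n = T(d − a/2) = 907.5 × (32.8 − 6.4845) = 23881.3 kip·in = 23881.3/12 = 1990.11 kip·ft.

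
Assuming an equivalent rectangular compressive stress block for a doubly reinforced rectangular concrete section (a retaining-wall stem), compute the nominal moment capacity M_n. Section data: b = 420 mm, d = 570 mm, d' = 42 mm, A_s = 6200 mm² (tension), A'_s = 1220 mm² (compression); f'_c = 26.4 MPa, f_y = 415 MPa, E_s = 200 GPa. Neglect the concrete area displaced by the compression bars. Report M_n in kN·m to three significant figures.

Assume both tension and compression steel yield.
Net tension couple steel: A_s − A'_s = 4980 mm².
a = (A_s − A'_s) f_y / (0.85 f'_c b) = 2066700/(0.85 × 26.4 × 420) = 219.28 mm.
c = a/β₁ = 219.28/0.85 = 257.98 mm; ε'_s = 0.003(c − d')/c = 0.0025 ≥ f_y/E_s = 0.0021, so compression steel does yield.
M_n = (A_s − A'_s) f_y (d − a/2) + A'_s f_y (d − d') = [2066700 × (570 − 109.64) + 506300 × (570 − 42)] × 10⁻⁶ = 951.43 + 267.33 = 1218.76 kN·m.

M_n ≈ 1220 kN·m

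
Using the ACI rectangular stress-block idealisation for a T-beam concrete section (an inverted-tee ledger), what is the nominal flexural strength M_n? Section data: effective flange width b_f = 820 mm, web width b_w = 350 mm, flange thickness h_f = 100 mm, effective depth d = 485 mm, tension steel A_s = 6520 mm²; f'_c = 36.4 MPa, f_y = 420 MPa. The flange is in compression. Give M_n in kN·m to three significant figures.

Tension: T = A_s f_y = 6520 × 420 = 2738400 N.
Try a within the flange: a = T/(0.85 f'_c b_f) = 2738400/(0.85 × 36.4 × 820) = 107.94 mm.
a = 107.94 > h_f = 100 mm: the block extends into the web. Split into flange-overhang and web parts.
C_f = 0.85 f'_c (b_f − b_w) h_f = 0.85 × 36.4 × (820 − 350) × 100 = 1454180 N.
Remaining web compression depth: a_w = (T − C_f)/(0.85 f'_c b_w) = (2738400 − 1454180)/(0.85 × 36.4 × 350) = 118.59 mm.
M_n = C_f(d − h_f/2) + (T − C_f)(d − a_w/2) = 1454180 × (485 − 50) + 1284220 × (485 − 59.295) = 632.57 + 546.70 = 1179.27 × 10⁶ N·mm.
M_n = 1179.27 kN·m.

M_n ≈ 1180 kN·m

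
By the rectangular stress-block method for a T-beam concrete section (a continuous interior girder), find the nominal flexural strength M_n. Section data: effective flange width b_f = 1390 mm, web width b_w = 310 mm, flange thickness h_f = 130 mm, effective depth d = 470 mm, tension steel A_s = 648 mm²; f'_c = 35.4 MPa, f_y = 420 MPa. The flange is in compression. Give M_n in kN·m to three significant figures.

Tension: T = A_s f_y = 648 × 420 = 272160 N.
Try a within the flange: a = T/(0.85 f'_c b_f) = 272160/(0.85 × 35.4 × 1390) = 6.51 mm.
Since a = 6.51 ≤ h_f = 130 mm, the stress block lies entirely in the flange; analyse as a rectangular beam of width b_f.
M_n = T(d − a/2) = 272160 × (470 − 3.255) = 127.03 × 10⁶ N·mm.
M_n = 127.03 kN·m.

M_n ≈ 127 kN·m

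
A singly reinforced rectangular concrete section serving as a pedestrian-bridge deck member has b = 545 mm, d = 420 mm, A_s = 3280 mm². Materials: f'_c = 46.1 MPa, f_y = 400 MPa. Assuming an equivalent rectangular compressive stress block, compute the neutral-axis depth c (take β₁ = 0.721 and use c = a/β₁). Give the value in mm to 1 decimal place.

T = A_s f_y = 3280 × 400 = 1312000 N = 1312 kN.
Setting C = 0.85 f'_c a b equal to T: a = 1312000/(0.85 × 46.1 × 545) = 61.435 mm.
With β₁ = 0.721, c = a/β₁ = 61.435/0.721 = 85.2 mm.

c ≈ 85.2 mm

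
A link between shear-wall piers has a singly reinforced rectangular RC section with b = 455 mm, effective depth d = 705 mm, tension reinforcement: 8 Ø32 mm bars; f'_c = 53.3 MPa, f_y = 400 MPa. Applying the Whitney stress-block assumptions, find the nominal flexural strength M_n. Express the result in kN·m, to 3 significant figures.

M_n ≈ 1650 kN·m

A_s = 8 × 804 = 6432 mm².
T = A_s f_y = 6432 × 400 = 2572800 N = 2572.8 kN.
From C = T: a = T/(0.85 f'_c b) = 2572800/(0.85 × 53.3 × 455) = 124.81 mm.
M_n = T(d − a/2) = 2572.8 kN × (705 − 62.405) mm = 1653.27 kN·m.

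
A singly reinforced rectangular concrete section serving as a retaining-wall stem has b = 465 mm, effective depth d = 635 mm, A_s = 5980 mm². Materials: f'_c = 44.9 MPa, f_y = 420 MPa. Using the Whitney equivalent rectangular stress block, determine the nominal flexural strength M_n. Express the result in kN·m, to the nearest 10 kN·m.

M_n ≈ 1420 kN·m

T = A_s f_y = 5980 × 420 = 2511600 N = 2511.6 kN.
From C = T: a = T/(0.85 f'_c b) = 2511600/(0.85 × 44.9 × 465) = 141.52 mm.
M_n = T(d − a/2) = 2511.6 kN × (635 − 70.76) mm = 1417.15 kN·m.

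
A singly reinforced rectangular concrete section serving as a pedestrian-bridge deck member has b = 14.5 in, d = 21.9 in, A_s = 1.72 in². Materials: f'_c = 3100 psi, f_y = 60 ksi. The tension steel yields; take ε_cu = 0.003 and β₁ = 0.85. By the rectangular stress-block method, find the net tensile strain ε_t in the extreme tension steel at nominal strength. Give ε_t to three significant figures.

a = A_s f_y/(0.85 f'_c b) = 2.701 in.
β₁ = 0.85, so c = a/β₁ = 2.701/0.85 = 3.178 in.
From the linear strain diagram with ε_cu = 0.003: ε_t = 0.003 (d − c)/c = 0.003 × (21.9 − 3.178)/3.178 = 0.0177.
Since ε_t ≥ 0.005, the section is tension-controlled.

ε_t ≈ 0.0177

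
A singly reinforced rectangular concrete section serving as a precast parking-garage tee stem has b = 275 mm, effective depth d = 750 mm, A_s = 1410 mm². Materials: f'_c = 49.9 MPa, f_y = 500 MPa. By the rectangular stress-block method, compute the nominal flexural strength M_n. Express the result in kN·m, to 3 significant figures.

T = A_s f_y = 1410 × 500 = 705000 N = 705 kN.
From C = T: a = T/(0.85 f'_c b) = 705000/(0.85 × 49.9 × 275) = 60.44 mm.
M_n = T(d − a/2) = 705 kN × (750 − 30.22) mm = 507.44 kN·m.

M_n ≈ 507 kN·m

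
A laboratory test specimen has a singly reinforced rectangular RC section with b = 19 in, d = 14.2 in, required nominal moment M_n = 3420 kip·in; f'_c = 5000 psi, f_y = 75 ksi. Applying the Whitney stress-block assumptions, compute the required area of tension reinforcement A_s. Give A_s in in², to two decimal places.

A_s ≈ 3.65 in²

From M_n = 0.85 f'_c a b (d − a/2):
a = d − √(d² − 2M_n/(0.85 f'_c b)) = 14.2 − √(14.2² − 2 × 3420/(0.85 × 5 × 19)) = 3.386 in.
A_s = 0.85 f'_c a b / f_y = 0.85 × 5 × 3.386 × 19 / 75 = 3.646 in².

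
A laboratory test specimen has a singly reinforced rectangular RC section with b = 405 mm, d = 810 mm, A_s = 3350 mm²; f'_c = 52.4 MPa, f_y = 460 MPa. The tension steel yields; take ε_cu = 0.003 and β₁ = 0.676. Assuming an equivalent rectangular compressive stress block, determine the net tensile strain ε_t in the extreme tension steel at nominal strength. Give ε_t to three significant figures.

ε_t ≈ 0.0162

a = A_s f_y/(0.85 f'_c b) = 85.43 mm.
β₁ = 0.676, so c = a/β₁ = 85.43/0.676 = 126.38 mm.
From the linear strain diagram with ε_cu = 0.003: ε_t = 0.003 (d − c)/c = 0.003 × (810 − 126.38)/126.38 = 0.0162.
Since ε_t ≥ 0.005, the section is tension-controlled.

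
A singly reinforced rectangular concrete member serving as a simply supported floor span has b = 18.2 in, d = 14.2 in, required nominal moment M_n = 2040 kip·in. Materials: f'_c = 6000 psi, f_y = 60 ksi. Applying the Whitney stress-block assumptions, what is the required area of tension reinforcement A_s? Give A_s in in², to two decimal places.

From M_n = 0.85 f'_c a b (d − a/2):
a = d − √(d² − 2M_n/(0.85 f'_c b)) = 14.2 − √(14.2² − 2 × 2040/(0.85 × 6 × 18.2)) = 1.643 in.
A_s = 0.85 f'_c a b / f_y = 0.85 × 6 × 1.643 × 18.2 / 60 = 2.542 in².

A_s ≈ 2.54 in²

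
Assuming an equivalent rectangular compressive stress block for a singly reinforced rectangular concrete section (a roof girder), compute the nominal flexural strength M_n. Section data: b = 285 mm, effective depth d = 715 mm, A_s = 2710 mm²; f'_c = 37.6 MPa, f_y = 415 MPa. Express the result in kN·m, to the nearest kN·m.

M_n ≈ 735 kN·m

T = A_s f_y = 2710 × 415 = 1124650 N = 1124.65 kN.
From C = T: a = T/(0.85 f'_c b) = 1124650/(0.85 × 37.6 × 285) = 123.47 mm.
M_n = T(d − a/2) = 1124.65 kN × (715 − 61.735) mm = 734.69 kN·m.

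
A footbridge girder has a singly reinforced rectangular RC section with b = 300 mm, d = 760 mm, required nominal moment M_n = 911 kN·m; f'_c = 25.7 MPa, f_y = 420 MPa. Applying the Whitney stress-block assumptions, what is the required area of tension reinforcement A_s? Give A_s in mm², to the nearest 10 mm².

A_s ≈ 3320 mm²

With M_n = 0.85 f'_c a b (d − a/2), solve the quadratic for a:
a = d − √(d² − 2M_n/(0.85 f'_c b)) = 760 − √(760² − 2 × 911×10⁶/(0.85 × 25.7 × 300)) = 212.66 mm.
A_s = 0.85 f'_c a b / f_y = 0.85 × 25.7 × 212.66 × 300 / 420 = 3318.3 mm².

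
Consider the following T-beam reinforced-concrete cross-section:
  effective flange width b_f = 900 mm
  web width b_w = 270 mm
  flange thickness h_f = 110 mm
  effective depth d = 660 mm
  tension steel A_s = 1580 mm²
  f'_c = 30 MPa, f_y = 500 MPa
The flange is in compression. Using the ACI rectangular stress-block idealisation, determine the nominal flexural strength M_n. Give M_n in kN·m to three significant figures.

Tension: T = A_s f_y = 1580 × 500 = 790000 N.
Try a within the flange: a = T/(0.85 f'_c b_f) = 790000/(0.85 × 30 × 900) = 34.42 mm.
Since a = 34.42 ≤ h_f = 110 mm, the stress block lies entirely in the flange; analyse as a rectangular beam of width b_f.
M_n = T(d − a/2) = 790000 × (660 − 17.21) = 507.80 × 10⁶ N·mm.
M_n = 507.80 kN·m.

M_n ≈ 508 kN·m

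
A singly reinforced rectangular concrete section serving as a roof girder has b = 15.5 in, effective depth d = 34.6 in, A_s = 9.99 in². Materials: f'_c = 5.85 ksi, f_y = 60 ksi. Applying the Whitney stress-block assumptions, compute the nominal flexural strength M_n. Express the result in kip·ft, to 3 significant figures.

M_n ≈ 1530 kip·ft

T = A_s f_y = 9.99 × 60 = 599.4 kips.
a = T/(0.85 f'_c b) = 599.4/(0.85 × 5.85 × 15.5) = 7.777 in.
M_n = T(d − a/2) = 599.4 × (34.6 − 3.8885) = 18408.5 kip·in = 18408.5/12 = 1534.04 kip·ft.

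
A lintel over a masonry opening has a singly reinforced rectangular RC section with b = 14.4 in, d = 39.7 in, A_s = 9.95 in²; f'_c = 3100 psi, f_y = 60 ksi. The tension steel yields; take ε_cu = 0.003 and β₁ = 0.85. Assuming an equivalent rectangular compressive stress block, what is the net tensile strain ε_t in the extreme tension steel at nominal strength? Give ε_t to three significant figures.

ε_t ≈ 0.00343

a = A_s f_y/(0.85 f'_c b) = 15.734 in.
β₁ = 0.85, so c = a/β₁ = 15.734/0.85 = 18.511 in.
From the linear strain diagram with ε_cu = 0.003: ε_t = 0.003 (d − c)/c = 0.003 × (39.7 − 18.511)/18.511 = 0.00343.
ε_t < 0.004 — the section is over-reinforced for flexure under ACI limits.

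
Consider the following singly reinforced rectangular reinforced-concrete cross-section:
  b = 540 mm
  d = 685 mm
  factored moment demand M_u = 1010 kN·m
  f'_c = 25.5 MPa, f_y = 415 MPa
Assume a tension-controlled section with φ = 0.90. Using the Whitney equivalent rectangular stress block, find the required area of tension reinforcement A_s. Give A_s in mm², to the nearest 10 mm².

A_s ≈ 4460 mm²

M_n = M_u/φ = 1010/0.90 = 1122.22 kN·m.
With M_n = 0.85 f'_c a b (d − a/2), solve the quadratic for a:
a = d − √(d² − 2M_n/(0.85 f'_c b)) = 685 − √(685² − 2 × 1122.22×10⁶/(0.85 × 25.5 × 540)) = 158.25 mm.
A_s = 0.85 f'_c a b / f_y = 0.85 × 25.5 × 158.25 × 540 / 415 = 4463.2 mm².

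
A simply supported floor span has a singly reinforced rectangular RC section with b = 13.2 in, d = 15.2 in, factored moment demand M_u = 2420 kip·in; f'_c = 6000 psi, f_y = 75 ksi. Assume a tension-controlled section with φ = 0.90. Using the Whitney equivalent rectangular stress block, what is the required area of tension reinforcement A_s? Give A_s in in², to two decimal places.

A_s ≈ 2.61 in²

M_n = M_u/φ = 2420/0.90 = 2688.89 kip·in.
From M_n = 0.85 f'_c a b (d − a/2):
a = d − √(d² − 2M_n/(0.85 f'_c b)) = 15.2 − √(15.2² − 2 × 2688.89/(0.85 × 6 × 13.2)) = 2.905 in.
A_s = 0.85 f'_c a b / f_y = 0.85 × 6 × 2.905 × 13.2 / 75 = 2.608 in².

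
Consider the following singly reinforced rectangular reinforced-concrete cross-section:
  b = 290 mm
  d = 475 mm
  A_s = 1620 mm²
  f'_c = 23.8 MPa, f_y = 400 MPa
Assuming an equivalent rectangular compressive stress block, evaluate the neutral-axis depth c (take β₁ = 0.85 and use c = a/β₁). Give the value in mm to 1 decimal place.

c ≈ 129.9 mm

T = A_s f_y = 1620 × 400 = 648000 N = 648 kN.
Setting C = 0.85 f'_c a b equal to T: a = 648000/(0.85 × 23.8 × 290) = 110.454 mm.
With β₁ = 0.85, c = a/β₁ = 110.454/0.85 = 129.9 mm.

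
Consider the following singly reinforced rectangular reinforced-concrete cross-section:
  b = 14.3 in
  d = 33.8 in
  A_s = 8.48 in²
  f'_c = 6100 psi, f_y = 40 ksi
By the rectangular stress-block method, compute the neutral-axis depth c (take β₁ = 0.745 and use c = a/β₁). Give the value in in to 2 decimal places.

T = A_s f_y = 8.48 × 40 = 339.2 kips.
a = T/(0.85 f'_c b) = 339.2/(0.85 × 6.1 × 14.3) = 4.5748 in.
With β₁ = 0.745, c = a/β₁ = 4.5748/0.745 = 6.14 in.

c ≈ 6.14 in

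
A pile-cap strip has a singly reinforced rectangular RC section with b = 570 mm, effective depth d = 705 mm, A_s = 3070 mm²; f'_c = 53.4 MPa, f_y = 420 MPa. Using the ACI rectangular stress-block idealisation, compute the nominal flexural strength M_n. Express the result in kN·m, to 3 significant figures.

T = A_s f_y = 3070 × 420 = 1289400 N = 1289.4 kN.
From C = T: a = T/(0.85 f'_c b) = 1289400/(0.85 × 53.4 × 570) = 49.84 mm.
M_n = T(d − a/2) = 1289.4 kN × (705 − 24.92) mm = 876.90 kN·m.

M_n ≈ 877 kN·m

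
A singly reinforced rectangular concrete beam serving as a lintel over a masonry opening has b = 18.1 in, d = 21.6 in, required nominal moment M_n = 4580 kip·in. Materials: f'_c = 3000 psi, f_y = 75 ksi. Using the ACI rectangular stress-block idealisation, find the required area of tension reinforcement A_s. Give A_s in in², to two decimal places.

From M_n = 0.85 f'_c a b (d − a/2):
a = d − √(d² − 2M_n/(0.85 f'_c b)) = 21.6 − √(21.6² − 2 × 4580/(0.85 × 3 × 18.1)) = 5.226 in.
A_s = 0.85 f'_c a b / f_y = 0.85 × 3 × 5.226 × 18.1 / 75 = 3.216 in².

A_s ≈ 3.22 in²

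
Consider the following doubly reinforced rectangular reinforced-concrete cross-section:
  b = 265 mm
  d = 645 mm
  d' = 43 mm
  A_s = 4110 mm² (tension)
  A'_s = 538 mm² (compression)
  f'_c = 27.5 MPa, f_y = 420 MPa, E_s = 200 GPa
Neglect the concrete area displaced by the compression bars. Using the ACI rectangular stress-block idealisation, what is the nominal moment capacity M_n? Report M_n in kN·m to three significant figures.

Assume both tension and compression steel yield.
Net tension couple steel: A_s − A'_s = 3572 mm².
a = (A_s − A'_s) f_y / (0.85 f'_c b) = 1500240/(0.85 × 27.5 × 265) = 242.19 mm.
c = a/β₁ = 242.19/0.85 = 284.93 mm; ε'_s = 0.003(c − d')/c = 0.0025 ≥ f_y/E_s = 0.0021, so compression steel does yield.
M_n = (A_s − A'_s) f_y (d − a/2) + A'_s f_y (d − d') = [1500240 × (645 − 121.095) + 225960 × (645 − 43)] × 10⁻⁶ = 785.98 + 136.03 = 922.01 kN·m.

M_n ≈ 922 kN·m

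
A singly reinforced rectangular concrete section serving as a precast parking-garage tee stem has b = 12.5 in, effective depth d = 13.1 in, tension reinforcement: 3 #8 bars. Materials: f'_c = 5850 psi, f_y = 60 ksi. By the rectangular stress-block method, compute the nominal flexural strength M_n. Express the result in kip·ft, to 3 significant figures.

M_n ≈ 142 kip·ft

A_s = 3 × 0.79 = 2.37 in².
T = A_s f_y = 2.37 × 60 = 142.2 kips.
a = T/(0.85 f'_c b) = 142.2/(0.85 × 5.85 × 12.5) = 2.288 in.
M_n = T(d − a/2) = 142.2 × (13.1 − 1.144) = 1700.1 kip·in = 1700.1/12 = 141.68 kip·ft.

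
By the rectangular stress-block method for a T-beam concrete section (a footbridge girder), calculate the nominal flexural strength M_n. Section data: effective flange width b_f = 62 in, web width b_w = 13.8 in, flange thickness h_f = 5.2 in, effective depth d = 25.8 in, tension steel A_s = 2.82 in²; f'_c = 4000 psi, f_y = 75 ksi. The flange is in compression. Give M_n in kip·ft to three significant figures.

M_n ≈ 446 kip·ft

Tension: T = A_s f_y = 2.82 × 75 = 211.5 kips.
Try a within the flange: a = T/(0.85 f'_c b_f) = 211.5/(0.85 × 4 × 62) = 1.003 in.
Since a = 1.003 ≤ h_f = 5.2 in, the stress block lies entirely in the flange; analyse as a rectangular beam of width b_f.
M_n = T(d − a/2) = 211.5 × (25.8 − 0.5015) = 5350.6 kip·in.
M_n = 5350.6/12 = 445.88 kip·ft.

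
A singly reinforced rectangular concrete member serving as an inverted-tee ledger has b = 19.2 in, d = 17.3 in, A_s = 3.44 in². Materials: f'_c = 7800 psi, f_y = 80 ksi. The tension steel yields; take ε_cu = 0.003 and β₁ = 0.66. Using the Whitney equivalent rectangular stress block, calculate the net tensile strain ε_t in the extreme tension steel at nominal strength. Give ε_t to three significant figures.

ε_t ≈ 0.0128

a = A_s f_y/(0.85 f'_c b) = 2.162 in.
β₁ = 0.66, so c = a/β₁ = 2.162/0.66 = 3.276 in.
From the linear strain diagram with ε_cu = 0.003: ε_t = 0.003 (d − c)/c = 0.003 × (17.3 − 3.276)/3.276 = 0.0128.
Since ε_t ≥ 0.005, the section is tension-controlled.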